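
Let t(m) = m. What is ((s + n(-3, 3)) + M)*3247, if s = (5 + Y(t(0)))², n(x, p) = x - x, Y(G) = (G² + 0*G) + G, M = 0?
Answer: 81175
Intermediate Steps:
Y(G) = G + G² (Y(G) = (G² + 0) + G = G² + G = G + G²)
n(x, p) = 0
s = 25 (s = (5 + 0*(1 + 0))² = (5 + 0*1)² = (5 + 0)² = 5² = 25)
((s + n(-3, 3)) + M)*3247 = ((25 + 0) + 0)*3247 = (25 + 0)*3247 = 25*3247 = 81175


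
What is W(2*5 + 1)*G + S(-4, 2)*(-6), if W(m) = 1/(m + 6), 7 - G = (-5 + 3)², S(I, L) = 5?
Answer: -507/17 ≈ -29.824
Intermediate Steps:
G = 3 (G = 7 - (-5 + 3)² = 7 - 1*(-2)² = 7 - 1*4 = 7 - 4 = 3)
W(m) = 1/(6 + m)
W(2*5 + 1)*G + S(-4, 2)*(-6) = 3/(6 + (2*5 + 1)) + 5*(-6) = 3/(6 + (10 + 1)) - 30 = 3/(6 + 11) - 30 = 3/17 - 30 = -507/17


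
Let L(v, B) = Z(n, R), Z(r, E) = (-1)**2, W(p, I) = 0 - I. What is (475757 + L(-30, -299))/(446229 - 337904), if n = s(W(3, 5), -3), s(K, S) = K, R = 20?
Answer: 475758/108325 ≈ 4.3920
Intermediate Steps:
W(p, I) = -I
n = -5 (n = -1*5 = -5)
Z(r, E) = 1
L(v, B) = 1
(475757 + L(-30, -299))/(446229 - 337904) = (475757 + 1)/(446229 - 337904) = 475758/108325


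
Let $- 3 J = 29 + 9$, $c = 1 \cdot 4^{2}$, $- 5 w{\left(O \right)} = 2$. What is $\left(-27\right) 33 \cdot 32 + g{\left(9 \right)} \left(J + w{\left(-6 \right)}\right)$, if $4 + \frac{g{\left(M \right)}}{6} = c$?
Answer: $- \frac{147264}{5} \approx -29453.0$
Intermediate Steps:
$w{\left(O \right)} = - \frac{2}{5}$ ($w{\left(O \right)} = \left(- \frac{1}{5}\right) 2 = - \frac{2}{5}$)
$c = 16$ ($c = 1 \cdot 16 = 16$)
$g{\left(M \right)} = 72$ ($g{\left(M \right)} = -24 + 6 \cdot 16 = -24 + 96 = 72$)
$J = - \frac{38}{3}$ ($J = - \frac{29 + 9}{3} = \left(- \frac{1}{3}\right) 38 = - \frac{38}{3} \approx -12.667$)
$\left(-27\right) 33 \cdot 32 + g{\left(9 \right)} \left(J + w{\left(-6 \right)}\right) = \left(-27\right) 33 \cdot 32 + 72 \left(- \frac{38}{3} - \frac{2}{5}\right) = \left(-891\right) 32 + 72 \left(- \frac{196}{15}\right) = -28512 - \frac{4704}{5} = - \frac{147264}{5}$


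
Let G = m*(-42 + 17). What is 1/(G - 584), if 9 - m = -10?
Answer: -1/1059 ≈ -0.00094429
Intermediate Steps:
m = 19 (m = 9 - 1*(-10) = 9 + 10 = 19)
G = -475 (G = 19*(-42 + 17) = 19*(-25) = -475)
1/(G - 584) = 1/(-475 - 584) = 1/(-1059) = -1/1059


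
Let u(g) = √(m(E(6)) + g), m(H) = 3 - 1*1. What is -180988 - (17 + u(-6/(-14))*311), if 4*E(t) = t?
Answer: -181005 - 311*√119/7 ≈ -1.8149e+5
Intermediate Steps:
E(t) = t/4
m(H) = 2 (m(H) = 3 - 1 = 2)
u(g) = √(2 + g)
-180988 - (17 + u(-6/(-14))*311) = -180988 - (17 + √(2 - 6/(-14))*311) = -180988 - (17 + √(2 - 6*(-1/14))*311) = -180988 - (17 + √(2 + 3/7)*311) = -180988 - (17 + √(17/7)*311) = -180988 - (17 + (√119/7)*311) = -180988 - (17 + 311*√119/7) = -180988 + (-17 - 311*√119/7) = -181005 - 311*√119/7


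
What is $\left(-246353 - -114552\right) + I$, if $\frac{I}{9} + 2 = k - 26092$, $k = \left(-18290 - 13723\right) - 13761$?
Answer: $-778613$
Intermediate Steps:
$k = -45774$ ($k = -32013 - 13761 = -45774$)
$I = -646812$ ($I = -18 + 9 \left(-45774 - 26092\right) = -18 + 9 \left(-71866\right) = -18 - 646794 = -646812$)
$\left(-246353 - -114552\right) + I = \left(-246353 - -114552\right) - 646812 = \left(-246353 + 114552\right) - 646812 = -131801 - 646812 = -778613$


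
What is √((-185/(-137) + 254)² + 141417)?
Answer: 3*√430896218/137 ≈ 454.56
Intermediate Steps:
√((-185/(-137) + 254)² + 141417) = √((-185*(-1/137) + 254)² + 141417) = √((185/137 + 254)² + 141417) = √((34983/137)² + 141417) = √(1223810289/18769 + 141417) = √(3878065962/18769) = 3*√430896218/137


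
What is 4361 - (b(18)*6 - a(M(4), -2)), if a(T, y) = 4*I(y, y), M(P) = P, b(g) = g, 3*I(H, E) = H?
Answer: 12751/3 ≈ 4250.3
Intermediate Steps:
I(H, E) = H/3
a(T, y) = 4*y/3 (a(T, y) = 4*(y/3) = 4*y/3)
4361 - (b(18)*6 - a(M(4), -2)) = 4361 - (18*6 - 4*(-2)/3) = 4361 - (108 - 1*(-8/3)) = 4361 - (108 + 8/3) = 4361 - 1*332/3 = 4361 - 332/3 = 12751/3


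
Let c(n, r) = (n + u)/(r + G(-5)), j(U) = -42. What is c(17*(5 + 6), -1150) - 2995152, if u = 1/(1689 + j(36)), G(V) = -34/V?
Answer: -14098558623127/4707126 ≈ -2.9952e+6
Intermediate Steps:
u = 1/1647 (u = 1/(1689 - 42) = 1/1647 ≈ 0.00060716)
c(n, r) = (1/1647 + n)/(34/5 + r) (c(n, r) = (n + 1/1647)/(r - 34/(-5)) = (1/1647 + n)/(r - 34*(-⅕)) = (1/1647 + n)/(r + 34/5) = (1/1647 + n)/(34/5 + r))
c(17*(5 + 6), -1150) - 2995152 = 5*(1 + 1647*(17*(5 + 6)))/(1647*(34 + 5*(-1150))) - 2995152 = 5*(1 + 1647*(17*11))/(1647*(34 - 5750)) - 2995152 = (5/1647)*(1 + 1647*187)/(-5716) - 2995152 = (5/1647)*(-1/5716)*(1 + 307989) - 2995152 = (5/1647)*(-1/5716)*307990 - 2995152 = -769975/4707126 - 2995152 = -14098558623127/4707126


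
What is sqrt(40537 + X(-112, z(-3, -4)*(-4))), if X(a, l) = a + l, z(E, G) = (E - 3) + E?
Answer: sqrt(40461) ≈ 201.15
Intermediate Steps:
z(E, G) = -3 + 2*E (z(E, G) = (-3 + E) + E = -3 + 2*E)
sqrt(40537 + X(-112, z(-3, -4)*(-4))) = sqrt(40537 + (-112 + (-3 + 2*(-3))*(-4))) = sqrt(40537 + (-112 + (-3 - 6)*(-4))) = sqrt(40537 + (-112 - 9*(-4))) = sqrt(40537 + (-112 + 36)) = sqrt(40537 - 76) = sqrt(40461)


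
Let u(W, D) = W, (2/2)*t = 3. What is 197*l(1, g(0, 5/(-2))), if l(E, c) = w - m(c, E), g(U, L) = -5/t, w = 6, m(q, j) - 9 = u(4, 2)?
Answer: -1379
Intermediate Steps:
t = 3
m(q, j) = 13 (m(q, j) = 9 + 4 = 13)
g(U, L) = -5/3
l(E, c) = -7 (l(E, c) = 6 - 1*13 = 6 - 13 = -7)
197*l(1, g(0, 5/(-2))) = 197*(-7) = -1379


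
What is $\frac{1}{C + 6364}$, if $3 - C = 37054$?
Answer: $- \frac{1}{30687} \approx -3.2587 \cdot 10^{-5}$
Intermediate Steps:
$C = -37051$ ($C = 3 - 37054 = -37051$)
$\frac{1}{C + 6364} = \frac{1}{-37051 + 6364} = \frac{1}{-30687} = - \frac{1}{30687}$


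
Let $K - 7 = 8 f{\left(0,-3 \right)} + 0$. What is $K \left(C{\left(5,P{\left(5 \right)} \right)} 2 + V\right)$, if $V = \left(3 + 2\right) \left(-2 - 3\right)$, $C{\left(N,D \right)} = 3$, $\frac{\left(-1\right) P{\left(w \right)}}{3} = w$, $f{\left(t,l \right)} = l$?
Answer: $323$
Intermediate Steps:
$P{\left(w \right)} = - 3 w$
$V = -25$ ($V = 5 \left(-5\right) = -25$)
$K = -17$ ($K = 7 + \left(8 \left(-3\right) + 0\right) = 7 + \left(-24 + 0\right) = 7 - 24 = -17$)
$K \left(C{\left(5,P{\left(5 \right)} \right)} 2 + V\right) = - 17 \left(3 \cdot 2 - 25\right) = - 17 \left(6 - 25\right) = \left(-17\right) \left(-19\right) = 323$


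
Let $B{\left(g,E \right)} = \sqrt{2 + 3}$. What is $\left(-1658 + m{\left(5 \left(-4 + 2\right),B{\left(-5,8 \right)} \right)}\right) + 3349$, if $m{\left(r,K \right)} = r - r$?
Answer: $1691$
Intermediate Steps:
$B{\left(g,E \right)} = \sqrt{5}$
$m{\left(r,K \right)} = 0$
$\left(-1658 + m{\left(5 \left(-4 + 2\right),B{\left(-5,8 \right)} \right)}\right) + 3349 = \left(-1658 + 0\right) + 3349 = -1658 + 3349 = 1691$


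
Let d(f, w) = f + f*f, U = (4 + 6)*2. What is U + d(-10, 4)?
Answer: 110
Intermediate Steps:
U = 20 (U = 10*2 = 20)
d(f, w) = f + f**2
U + d(-10, 4) = 20 - 10*(1 - 10) = 20 - 10*(-9) = 20 + 90 = 110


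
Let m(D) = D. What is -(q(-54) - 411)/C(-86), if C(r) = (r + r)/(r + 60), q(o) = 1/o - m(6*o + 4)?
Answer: 63895/4644 ≈ 13.759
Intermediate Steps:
q(o) = -4 + 1/o - 6*o (q(o) = 1/o - (6*o + 4) = 1/o - (4 + 6*o) = 1/o + (-4 - 6*o) = -4 + 1/o - 6*o)
C(r) = 2*r/(60 + r) (C(r) = (2*r)/(60 + r) = 2*r/(60 + r))
-(q(-54) - 411)/C(-86) = -((-4 + 1/(-54) - 6*(-54)) - 411)/(2*(-86)/(60 - 86)) = -((-4 - 1/54 + 324) - 411)/(2*(-86)/(-26)) = -(17279/54 - 411)/(2*(-86)*(-1/26)) = -(-4915)/(54*86/13) = -(-4915)*13/(54*86) = -1*(-63895/4644) = 63895/4644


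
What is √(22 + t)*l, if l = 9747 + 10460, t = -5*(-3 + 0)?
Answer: 20207*√37 ≈ 1.2291e+5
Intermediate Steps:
t = 15 (t = -5*(-3) = 15)
l = 20207
√(22 + t)*l = √(22 + 15)*20207 = √37*20207 = 20207*√37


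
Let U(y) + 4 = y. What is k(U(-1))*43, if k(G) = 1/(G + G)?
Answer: -43/10 ≈ -4.3000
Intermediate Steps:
U(y) = -4 + y
k(G) = 1/(2*G)
k(U(-1))*43 = (1/(2*(-4 - 1)))*43 = ((½)/(-5))*43 = ((½)*(-⅕))*43 = -⅒*43 = -43/10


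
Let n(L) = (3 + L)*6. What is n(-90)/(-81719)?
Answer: 522/81719 ≈ 0.0063877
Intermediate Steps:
n(L) = 18 + 6*L
n(-90)/(-81719) = (18 + 6*(-90))/(-81719) = (18 - 540)*(-1/81719) = -522*(-1/81719) = 522/81719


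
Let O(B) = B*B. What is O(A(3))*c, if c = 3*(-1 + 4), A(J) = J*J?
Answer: 729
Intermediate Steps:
A(J) = J**2
O(B) = B**2
c = 9 (c = 3*3 = 9)
O(A(3))*c = (3**2)**2*9 = 9**2*9 = 81*9 = 729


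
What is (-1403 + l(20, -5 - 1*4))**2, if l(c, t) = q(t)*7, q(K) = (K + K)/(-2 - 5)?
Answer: 1918225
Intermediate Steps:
q(K) = -2*K/7 (q(K) = (2*K)/(-7) = (2*K)*(-1/7) = -2*K/7)
l(c, t) = -2*t (l(c, t) = -2*t/7*7 = -2*t)
(-1403 + l(20, -5 - 1*4))**2 = (-1403 - 2*(-5 - 1*4))**2 = (-1403 - 2*(-5 - 4))**2 = (-1403 - 2*(-9))**2 = (-1403 + 18)**2 = (-1385)**2 = 1918225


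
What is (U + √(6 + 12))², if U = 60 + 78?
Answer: 19062 + 828*√2 ≈ 20233.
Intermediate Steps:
U = 138
(U + √(6 + 12))² = (138 + √(6 + 12))² = (138 + √18)² = (138 + 3*√2)²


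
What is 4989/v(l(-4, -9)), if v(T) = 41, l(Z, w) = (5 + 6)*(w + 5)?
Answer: 4989/41 ≈ 121.68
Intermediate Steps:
l(Z, w) = 55 + 11*w (l(Z, w) = 11*(5 + w) = 55 + 11*w)
4989/v(l(-4, -9)) = 4989/41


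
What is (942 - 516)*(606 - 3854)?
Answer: -1383648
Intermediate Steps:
(942 - 516)*(606 - 3854) = 426*(-3248) = -1383648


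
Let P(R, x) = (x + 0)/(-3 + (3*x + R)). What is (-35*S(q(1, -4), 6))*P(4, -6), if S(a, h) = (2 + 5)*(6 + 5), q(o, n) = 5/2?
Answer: -16170/17 ≈ -951.18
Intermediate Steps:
q(o, n) = 5/2 (q(o, n) = 5*(½) = 5/2)
S(a, h) = 77 (S(a, h) = 7*11 = 77)
P(R, x) = x/(-3 + R + 3*x) (P(R, x) = x/(-3 + (R + 3*x)) = x/(-3 + R + 3*x))
(-35*S(q(1, -4), 6))*P(4, -6) = (-35*77)*(-6/(-3 + 4 + 3*(-6))) = -(-16170)/(-3 + 4 - 18) = -(-16170)/(-17) = -(-16170)*(-1)/17 = -2695*6/17 = -16170/17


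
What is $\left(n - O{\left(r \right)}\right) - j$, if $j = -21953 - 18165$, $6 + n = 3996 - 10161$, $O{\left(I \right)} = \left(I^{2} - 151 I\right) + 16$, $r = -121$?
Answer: $1019$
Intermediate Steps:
$O{\left(I \right)} = 16 + I^{2} - 151 I$
$n = -6171$ ($n = -6 + \left(3996 - 10161\right) = -6 - 6165 = -6171$)
$j = -40118$
$\left(n - O{\left(r \right)}\right) - j = \left(-6171 - \left(16 + \left(-121\right)^{2} - -18271\right)\right) - -40118 = \left(-6171 - \left(16 + 14641 + 18271\right)\right) + 40118 = \left(-6171 - 32928\right) + 40118 = -39099 + 40118 = 1019$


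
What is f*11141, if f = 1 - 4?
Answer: -33423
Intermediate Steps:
f = -3
f*11141 = -3*11141 = -33423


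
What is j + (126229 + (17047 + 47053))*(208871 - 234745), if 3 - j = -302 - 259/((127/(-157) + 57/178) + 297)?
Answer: -40806507576221491/8286305 ≈ -4.9246e+9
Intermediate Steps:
j = 2534561039/8286305 (j = 3 - (-302 - 259/((127/(-157) + 57/178) + 297)) = 3 - (-302 - 259/((127*(-1/157) + 57*(1/178)) + 297)) = 3 - (-302 - 259/((-127/157 + 57/178) + 297)) = 3 - (-302 - 259/(-13657/27946 + 297)) = 3 - (-302 - 259/(8286305/27946)) = 3 - (-302 + (27946/8286305)*(-259)) = 3 - (-302 - 7238014/8286305) = 3 - 1*(-2509702124/8286305) = 3 + 2509702124/8286305 = 2534561039/8286305 ≈ 305.87)
j + (126229 + (17047 + 47053))*(208871 - 234745) = 2534561039/8286305 + (126229 + (17047 + 47053))*(208871 - 234745) = 2534561039/8286305 + (126229 + 64100)*(-25874) = 2534561039/8286305 + 190329*(-25874) = 2534561039/8286305 - 4924572546 = -40806507576221491/8286305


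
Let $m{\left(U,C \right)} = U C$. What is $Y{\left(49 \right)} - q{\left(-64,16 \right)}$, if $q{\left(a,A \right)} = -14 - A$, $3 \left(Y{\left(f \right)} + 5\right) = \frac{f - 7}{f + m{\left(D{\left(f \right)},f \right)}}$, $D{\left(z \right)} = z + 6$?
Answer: $\frac{4901}{196} \approx 25.005$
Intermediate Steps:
$D{\left(z \right)} = 6 + z$
$m{\left(U,C \right)} = C U$
$Y{\left(f \right)} = -5 + \frac{-7 + f}{3 \left(f + f \left(6 + f\right)\right)}$ ($Y{\left(f \right)} = -5 + \frac{\left(f - 7\right) \frac{1}{f + f \left(6 + f\right)}}{3} = -5 + \frac{\left(-7 + f\right) \frac{1}{f + f \left(6 + f\right)}}{3} = -5 + \frac{\frac{1}{f + f \left(6 + f\right)} \left(-7 + f\right)}{3} = -5 + \frac{-7 + f}{3 \left(f + f \left(6 + f\right)\right)}$)
$Y{\left(49 \right)} - q{\left(-64,16 \right)} = \frac{-7 - 5096 - 15 \cdot 49^{2}}{3 \cdot 49 \left(7 + 49\right)} - \left(-14 - 16\right) = \frac{1}{3} \cdot \frac{1}{49} \cdot \frac{1}{56} \left(-7 - 5096 - 36015\right) - \left(-14 - 16\right) = \frac{1}{3} \cdot \frac{1}{49} \cdot \frac{1}{56} \left(-7 - 5096 - 36015\right) - -30 = \frac{1}{3} \cdot \frac{1}{49} \cdot \frac{1}{56} \left(-41118\right) + 30 = - \frac{979}{196} + 30 = \frac{4901}{196}$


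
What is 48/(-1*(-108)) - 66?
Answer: -590/9 ≈ -65.556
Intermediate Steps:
48/(-1*(-108)) - 66 = 48/108 - 66 = (1/108)*48 - 66 = 4/9 - 66 = -590/9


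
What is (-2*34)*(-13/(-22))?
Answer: -442/11 ≈ -40.182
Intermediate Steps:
(-2*34)*(-13/(-22)) = -(-884)*(-1)/22 = -68*13/22 = -442/11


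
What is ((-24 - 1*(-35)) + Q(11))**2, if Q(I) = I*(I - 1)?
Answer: 14641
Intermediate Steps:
Q(I) = I*(-1 + I)
((-24 - 1*(-35)) + Q(11))**2 = ((-24 - 1*(-35)) + 11*(-1 + 11))**2 = ((-24 + 35) + 11*10)**2 = (11 + 110)**2 = 121**2 = 14641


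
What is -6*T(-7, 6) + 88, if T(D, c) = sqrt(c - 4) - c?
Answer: 124 - 6*sqrt(2) ≈ 115.51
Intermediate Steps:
T(D, c) = sqrt(-4 + c) - c
-6*T(-7, 6) + 88 = -6*(sqrt(-4 + 6) - 1*6) + 88 = -6*(sqrt(2) - 6) + 88 = -6*(-6 + sqrt(2)) + 88 = (36 - 6*sqrt(2)) + 88 = 124 - 6*sqrt(2)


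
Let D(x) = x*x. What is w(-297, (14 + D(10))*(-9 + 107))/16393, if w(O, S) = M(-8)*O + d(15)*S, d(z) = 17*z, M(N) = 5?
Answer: 2847375/16393 ≈ 173.69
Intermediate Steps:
D(x) = x²
w(O, S) = 5*O + 255*S (w(O, S) = 5*O + (17*15)*S = 5*O + 255*S)
w(-297, (14 + D(10))*(-9 + 107))/16393 = (5*(-297) + 255*((14 + 10²)*(-9 + 107)))/16393 = (-1485 + 255*((14 + 100)*98))*(1/16393) = (-1485 + 255*(114*98))*(1/16393) = (-1485 + 255*11172)*(1/16393) = (-1485 + 2848860)*(1/16393) = 2847375*(1/16393) = 2847375/16393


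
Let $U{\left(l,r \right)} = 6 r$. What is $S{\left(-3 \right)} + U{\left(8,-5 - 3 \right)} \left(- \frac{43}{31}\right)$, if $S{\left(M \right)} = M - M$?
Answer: $\frac{2064}{31} \approx 66.581$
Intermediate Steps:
$S{\left(M \right)} = 0$
$S{\left(-3 \right)} + U{\left(8,-5 - 3 \right)} \left(- \frac{43}{31}\right) = 0 + 6 \left(-5 - 3\right) \left(- \frac{43}{31}\right) = 0 + 6 \left(-8\right) \left(\left(-43\right) \frac{1}{31}\right) = 0 - - \frac{2064}{31} = 0 + \frac{2064}{31} = \frac{2064}{31}$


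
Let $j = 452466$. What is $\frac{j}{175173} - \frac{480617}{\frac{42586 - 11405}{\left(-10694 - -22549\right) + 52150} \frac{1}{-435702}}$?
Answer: $\frac{782615593067250658752}{1820689771} \approx 4.2985 \cdot 10^{11}$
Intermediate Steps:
$\frac{j}{175173} - \frac{480617}{\frac{42586 - 11405}{\left(-10694 - -22549\right) + 52150} \frac{1}{-435702}} = \frac{452466}{175173} - \frac{480617}{\frac{42586 - 11405}{\left(-10694 - -22549\right) + 52150} \frac{1}{-435702}} = 452466 \cdot \frac{1}{175173} - \frac{480617}{\frac{31181}{\left(-10694 + 22549\right) + 52150} \left(- \frac{1}{435702}\right)} = \frac{150822}{58391} - \frac{480617}{\frac{31181}{11855 + 52150} \left(- \frac{1}{435702}\right)} = \frac{150822}{58391} - \frac{480617}{\frac{31181}{64005} \left(- \frac{1}{435702}\right)} = \frac{150822}{58391} - \frac{480617}{- \frac{31181}{27887106510}} = \frac{150822}{58391} - - \frac{13403017469516670}{31181} = \frac{150822}{58391} + \frac{13403017469516670}{31181} = \frac{782615593067250658752}{1820689771}$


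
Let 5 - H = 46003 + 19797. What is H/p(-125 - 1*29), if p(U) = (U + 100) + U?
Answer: 65795/208 ≈ 316.32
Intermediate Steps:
H = -65795 (H = 5 - (46003 + 19797) = 5 - 1*65800 = 5 - 65800 = -65795)
p(U) = 100 + 2*U (p(U) = (100 + U) + U = 100 + 2*U)
H/p(-125 - 1*29) = -65795/(100 + 2*(-125 - 1*29)) = -65795/(100 + 2*(-125 - 29)) = -65795/(100 + 2*(-154)) = -65795/(100 - 308) = -65795/(-208) = -65795*(-1/208) = 65795/208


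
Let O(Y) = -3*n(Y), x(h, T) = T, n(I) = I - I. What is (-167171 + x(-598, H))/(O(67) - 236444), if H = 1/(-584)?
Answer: 97627865/138083296 ≈ 0.70702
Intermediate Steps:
n(I) = 0
H = -1/584 ≈ -0.0017123
O(Y) = 0 (O(Y) = -3*0 = 0)
(-167171 + x(-598, H))/(O(67) - 236444) = (-167171 - 1/584)/(0 - 236444) = -97627865/584/(-236444) = -97627865/584*(-1/236444) = 97627865/138083296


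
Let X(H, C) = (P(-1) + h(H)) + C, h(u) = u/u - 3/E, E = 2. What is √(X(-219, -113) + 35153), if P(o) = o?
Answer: √140154/2 ≈ 187.19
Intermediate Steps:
h(u) = -½ (h(u) = u/u - 3/2 = 1 - 3*½ = 1 - 3/2 = -½)
X(H, C) = -3/2 + C (X(H, C) = (-1 - ½) + C = -3/2 + C)
√(X(-219, -113) + 35153) = √((-3/2 - 113) + 35153) = √(-229/2 + 35153) = √(70077/2) = √140154/2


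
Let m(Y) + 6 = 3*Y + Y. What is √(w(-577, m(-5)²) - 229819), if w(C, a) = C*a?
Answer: I*√619871 ≈ 787.32*I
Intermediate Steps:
m(Y) = -6 + 4*Y (m(Y) = -6 + (3*Y + Y) = -6 + 4*Y)
√(w(-577, m(-5)²) - 229819) = √(-577*(-6 + 4*(-5))² - 229819) = √(-577*(-6 - 20)² - 229819) = √(-577*(-26)² - 229819) = √(-577*676 - 229819) = √(-390052 - 229819) = √(-619871) = I*√619871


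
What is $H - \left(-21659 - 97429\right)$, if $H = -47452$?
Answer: $71636$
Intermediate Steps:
$H - \left(-21659 - 97429\right) = -47452 - \left(-21659 - 97429\right) = -47452 - -119088 = -47452 + 119088 = 71636$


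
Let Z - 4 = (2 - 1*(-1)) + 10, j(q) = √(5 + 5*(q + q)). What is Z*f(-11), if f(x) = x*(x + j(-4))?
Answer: 2057 - 187*I*√35 ≈ 2057.0 - 1106.3*I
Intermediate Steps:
j(q) = √(5 + 10*q) (j(q) = √(5 + 5*(2*q)) = √(5 + 10*q))
Z = 17 (Z = 4 + ((2 - 1*(-1)) + 10) = 4 + ((2 + 1) + 10) = 4 + (3 + 10) = 4 + 13 = 17)
f(x) = x*(x + I*√35) (f(x) = x*(x + √(5 + 10*(-4))) = x*(x + √(5 - 40)) = x*(x + √(-35)) = x*(x + I*√35))
Z*f(-11) = 17*(-11*(-11 + I*√35)) = 17*(121 - 11*I*√35) = 2057 - 187*I*√35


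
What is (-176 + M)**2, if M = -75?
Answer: 63001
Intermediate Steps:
(-176 + M)**2 = (-176 - 75)**2 = (-251)**2 = 63001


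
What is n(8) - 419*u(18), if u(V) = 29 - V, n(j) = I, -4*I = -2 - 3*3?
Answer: -18425/4 ≈ -4606.3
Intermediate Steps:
I = 11/4 (I = -(-2 - 3*3)/4 = -(-2 - 9)/4 = -1/4*(-11) = 11/4 ≈ 2.7500)
n(j) = 11/4
n(8) - 419*u(18) = 11/4 - 419*(29 - 1*18) = 11/4 - 419*(29 - 18) = 11/4 - 419*11 = 11/4 - 4609 = -18425/4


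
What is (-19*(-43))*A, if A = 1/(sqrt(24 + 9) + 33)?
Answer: 817/32 - 817*sqrt(33)/1056 ≈ 21.087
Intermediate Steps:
A = 1/(33 + sqrt(33)) (A = 1/(sqrt(33) + 33) = 1/(33 + sqrt(33)) ≈ 0.025810)
(-19*(-43))*A = (-19*(-43))*(1/32 - sqrt(33)/1056) = 817*(1/32 - sqrt(33)/1056) = 817/32 - 817*sqrt(33)/1056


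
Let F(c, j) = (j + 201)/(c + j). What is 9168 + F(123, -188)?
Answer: 45839/5 ≈ 9167.8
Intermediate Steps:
F(c, j) = (201 + j)/(c + j)
9168 + F(123, -188) = 9168 + (201 - 188)/(123 - 188) = 9168 + 13/(-65) = 9168 - 1/65*13 = 9168 - 1/5 = 45839/5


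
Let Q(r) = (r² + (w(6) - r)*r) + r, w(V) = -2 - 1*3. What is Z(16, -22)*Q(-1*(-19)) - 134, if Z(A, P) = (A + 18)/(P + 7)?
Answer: 574/15 ≈ 38.267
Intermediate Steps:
w(V) = -5 (w(V) = -2 - 3 = -5)
Z(A, P) = (18 + A)/(7 + P)
Q(r) = r + r² + r*(-5 - r) (Q(r) = (r² + (-5 - r)*r) + r = (r² + r*(-5 - r)) + r = r + r² + r*(-5 - r))
Z(16, -22)*Q(-1*(-19)) - 134 = ((18 + 16)/(7 - 22))*(-(-4)*(-19)) - 134 = (34/(-15))*(-4*19) - 134 = -1/15*34*(-76) - 134 = -34/15*(-76) - 134 = 2584/15 - 134 = 574/15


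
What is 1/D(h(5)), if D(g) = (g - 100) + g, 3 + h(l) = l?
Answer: -1/96 ≈ -0.010417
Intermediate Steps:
h(l) = -3 + l
D(g) = -100 + 2*g (D(g) = (-100 + g) + g = -100 + 2*g)
1/D(h(5)) = 1/(-100 + 2*(-3 + 5)) = 1/(-100 + 2*2) = 1/(-100 + 4) = 1/(-96) = -1/96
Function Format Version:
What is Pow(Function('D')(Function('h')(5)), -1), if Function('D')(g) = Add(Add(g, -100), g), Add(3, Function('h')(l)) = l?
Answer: Rational(-1, 96) ≈ -0.010417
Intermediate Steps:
Function('h')(l) = Add(-3, l)
Function('D')(g) = Add(-100, Mul(2, g)) (Function('D')(g) = Add(Add(-100, g), g) = Add(-100, Mul(2, g)))
Pow(Function('D')(Function('h')(5)), -1) = Pow(Add(-100, Mul(2, Add(-3, 5))), -1) = Pow(Add(-100, Mul(2, 2)), -1) = Pow(Add(-100, 4), -1) = Pow(-96, -1) = Rational(-1, 96)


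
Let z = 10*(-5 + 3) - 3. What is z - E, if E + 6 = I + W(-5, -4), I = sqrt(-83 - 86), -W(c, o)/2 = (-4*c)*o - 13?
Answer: -203 - 13*I ≈ -203.0 - 13.0*I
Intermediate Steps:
W(c, o) = 26 + 8*c*o (W(c, o) = -2*((-4*c)*o - 13) = -2*(-4*c*o - 13) = -2*(-13 - 4*c*o) = 26 + 8*c*o)
I = 13*I (I = sqrt(-169) = 13*I ≈ 13.0*I)
z = -23 (z = 10*(-2) - 3 = -20 - 3 = -23)
E = 180 + 13*I (E = -6 + (13*I + (26 + 8*(-5)*(-4))) = -6 + (13*I + (26 + 160)) = -6 + (13*I + 186) = -6 + (186 + 13*I) = 180 + 13*I ≈ 180.0 + 13.0*I)
z - E = -23 - (180 + 13*I) = -23 + (-180 - 13*I) = -203 - 13*I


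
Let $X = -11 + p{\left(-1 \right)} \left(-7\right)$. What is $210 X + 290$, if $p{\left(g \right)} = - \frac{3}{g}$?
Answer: $-6430$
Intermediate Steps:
$X = -32$ ($X = -11 + - \frac{3}{-1} \left(-7\right) = -11 + \left(-3\right) \left(-1\right) \left(-7\right) = -11 + 3 \left(-7\right) = -11 - 21 = -32$)
$210 X + 290 = 210 \left(-32\right) + 290 = -6720 + 290 = -6430$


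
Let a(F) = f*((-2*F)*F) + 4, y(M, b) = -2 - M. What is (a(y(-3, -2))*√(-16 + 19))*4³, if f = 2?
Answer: 0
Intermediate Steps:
a(F) = 4 - 4*F² (a(F) = 2*((-2*F)*F) + 4 = 2*(-2*F²) + 4 = -4*F² + 4 = 4 - 4*F²)
(a(y(-3, -2))*√(-16 + 19))*4³ = ((4 - 4*(-2 - 1*(-3))²)*√(-16 + 19))*4³ = ((4 - 4*(-2 + 3)²)*√3)*64 = ((4 - 4*1²)*√3)*64 = ((4 - 4*1)*√3)*64 = ((4 - 4)*√3)*64 = (0*√3)*64 = 0*64 = 0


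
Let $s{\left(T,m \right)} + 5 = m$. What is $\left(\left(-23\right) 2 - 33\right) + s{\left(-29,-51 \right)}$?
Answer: $-135$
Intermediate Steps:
$s{\left(T,m \right)} = -5 + m$
$\left(\left(-23\right) 2 - 33\right) + s{\left(-29,-51 \right)} = \left(\left(-23\right) 2 - 33\right) - 56 = \left(-46 - 33\right) - 56 = -79 - 56 = -135$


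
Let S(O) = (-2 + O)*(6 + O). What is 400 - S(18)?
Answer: 16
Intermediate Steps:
400 - S(18) = 400 - (-12 + 18² + 4*18) = 400 - (-12 + 324 + 72) = 400 - 1*384 = 400 - 384 = 16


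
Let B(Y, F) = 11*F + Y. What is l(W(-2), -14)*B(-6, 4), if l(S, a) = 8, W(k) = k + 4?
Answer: 304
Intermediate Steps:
W(k) = 4 + k
B(Y, F) = Y + 11*F
l(W(-2), -14)*B(-6, 4) = 8*(-6 + 11*4) = 8*(-6 + 44) = 8*38 = 304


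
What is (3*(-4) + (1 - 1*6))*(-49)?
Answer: 833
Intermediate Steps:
(3*(-4) + (1 - 1*6))*(-49) = (-12 + (1 - 6))*(-49) = (-12 - 5)*(-49) = -17*(-49) = 833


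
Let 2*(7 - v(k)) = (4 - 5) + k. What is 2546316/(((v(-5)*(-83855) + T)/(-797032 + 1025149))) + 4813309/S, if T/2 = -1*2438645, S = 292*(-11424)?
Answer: -5045984805190229/49653502080 ≈ -1.0162e+5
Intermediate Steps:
S = -3335808
v(k) = 15/2 - k/2 (v(k) = 7 - ((4 - 5) + k)/2 = 7 - (-1 + k)/2 = 7 + (1/2 - k/2) = 15/2 - k/2)
T = -4877290 (T = 2*(-1*2438645) = 2*(-2438645) = -4877290)
2546316/(((v(-5)*(-83855) + T)/(-797032 + 1025149))) + 4813309/S = 2546316/((((15/2 - 1/2*(-5))*(-83855) - 4877290)/(-797032 + 1025149))) + 4813309/(-3335808) = 2546316/((((15/2 + 5/2)*(-83855) - 4877290)/228117)) + 4813309*(-1/3335808) = 2546316/(((10*(-83855) - 4877290)*(1/228117))) - 4813309/3335808 = 2546316/(((-838550 - 4877290)*(1/228117))) - 4813309/3335808 = 2546316/((-5715840*1/228117)) - 4813309/3335808 = 2546316/(-1905280/76039) - 4813309/3335808 = 2546316*(-76039/1905280) - 4813309/3335808 = -48404830581/476320 - 4813309/3335808 = -5045984805190229/49653502080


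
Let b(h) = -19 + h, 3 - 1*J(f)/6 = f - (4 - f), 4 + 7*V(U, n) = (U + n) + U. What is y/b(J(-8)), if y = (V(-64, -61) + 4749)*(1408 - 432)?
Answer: 32256800/833 ≈ 38724.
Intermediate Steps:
V(U, n) = -4/7 + n/7 + 2*U/7 (V(U, n) = -4/7 + ((U + n) + U)/7 = -4/7 + (n + 2*U)/7 = -4/7 + (n/7 + 2*U/7) = -4/7 + n/7 + 2*U/7)
J(f) = 42 - 12*f (J(f) = 18 - 6*(f - (4 - f)) = 18 - 6*(f + (-4 + f)) = 18 - 6*(-4 + 2*f) = 18 + (24 - 12*f) = 42 - 12*f)
y = 32256800/7 (y = ((-4/7 + (⅐)*(-61) + (2/7)*(-64)) + 4749)*(1408 - 432) = ((-4/7 - 61/7 - 128/7) + 4749)*976 = (-193/7 + 4749)*976 = (33050/7)*976 = 32256800/7 ≈ 4.6081e+6)
y/b(J(-8)) = 32256800/(7*(-19 + (42 - 12*(-8)))) = 32256800/(7*(-19 + (42 + 96))) = 32256800/(7*(-19 + 138)) = (32256800/7)/119 = (32256800/7)*(1/119) = 32256800/833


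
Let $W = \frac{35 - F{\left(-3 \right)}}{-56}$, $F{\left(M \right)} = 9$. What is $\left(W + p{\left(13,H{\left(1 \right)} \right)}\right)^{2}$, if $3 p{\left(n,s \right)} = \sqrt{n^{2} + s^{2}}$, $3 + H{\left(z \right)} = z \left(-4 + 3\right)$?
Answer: $\frac{146561}{7056} - \frac{13 \sqrt{185}}{42} \approx 16.561$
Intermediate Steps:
$H{\left(z \right)} = -3 - z$ ($H{\left(z \right)} = -3 + z \left(-4 + 3\right) = -3 + z \left(-1\right) = -3 - z$)
$W = - \frac{13}{28}$ ($W = \frac{35 - 9}{-56} = \left(35 - 9\right) \left(- \frac{1}{56}\right) = 26 \left(- \frac{1}{56}\right) = - \frac{13}{28} \approx -0.46429$)
$p{\left(n,s \right)} = \frac{\sqrt{n^{2} + s^{2}}}{3}$
$\left(W + p{\left(13,H{\left(1 \right)} \right)}\right)^{2} = \left(- \frac{13}{28} + \frac{\sqrt{13^{2} + \left(-3 - 1\right)^{2}}}{3}\right)^{2} = \left(- \frac{13}{28} + \frac{\sqrt{169 + \left(-3 - 1\right)^{2}}}{3}\right)^{2} = \left(- \frac{13}{28} + \frac{\sqrt{169 + \left(-4\right)^{2}}}{3}\right)^{2} = \left(- \frac{13}{28} + \frac{\sqrt{169 + 16}}{3}\right)^{2} = \left(- \frac{13}{28} + \frac{\sqrt{185}}{3}\right)^{2}$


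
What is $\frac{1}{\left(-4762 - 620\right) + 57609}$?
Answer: $\frac{1}{52227} \approx 1.9147 \cdot 10^{-5}$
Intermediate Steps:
$\frac{1}{\left(-4762 - 620\right) + 57609} = \frac{1}{-5382 + 57609} = \frac{1}{52227}$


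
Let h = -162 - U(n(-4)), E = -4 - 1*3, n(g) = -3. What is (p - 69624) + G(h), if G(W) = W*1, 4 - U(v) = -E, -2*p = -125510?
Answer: -7028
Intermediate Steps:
p = 62755 (p = -½*(-125510) = 62755)
E = -7 (E = -4 - 3 = -7)
U(v) = -3 (U(v) = 4 - (-1)*(-7) = 4 - 1*7 = 4 - 7 = -3)
h = -159 (h = -162 - 1*(-3) = -162 + 3 = -159)
G(W) = W
(p - 69624) + G(h) = (62755 - 69624) - 159 = -6869 - 159 = -7028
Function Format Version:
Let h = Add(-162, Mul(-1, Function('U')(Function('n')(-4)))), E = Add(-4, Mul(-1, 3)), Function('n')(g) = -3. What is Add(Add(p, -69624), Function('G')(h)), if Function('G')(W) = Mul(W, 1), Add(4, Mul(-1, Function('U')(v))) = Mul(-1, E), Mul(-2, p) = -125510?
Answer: -7028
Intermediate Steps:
p = 62755 (p = Mul(Rational(-1, 2), -125510) = 62755)
E = -7 (E = Add(-4, -3) = -7)
Function('U')(v) = -3 (Function('U')(v) = Add(4, Mul(-1, Mul(-1, -7))) = Add(4, Mul(-1, 7)) = Add(4, -7) = -3)
h = -159 (h = Add(-162, Mul(-1, -3)) = Add(-162, 3) = -159)
Function('G')(W) = W
Add(Add(p, -69624), Function('G')(h)) = Add(Add(62755, -69624), -159) = Add(-6869, -159) = -7028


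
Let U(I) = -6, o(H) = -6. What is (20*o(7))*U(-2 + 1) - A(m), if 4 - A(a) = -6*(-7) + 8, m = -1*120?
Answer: 766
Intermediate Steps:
m = -120
A(a) = -46 (A(a) = 4 - (-6*(-7) + 8) = 4 - (42 + 8) = 4 - 1*50 = 4 - 50 = -46)
(20*o(7))*U(-2 + 1) - A(m) = (20*(-6))*(-6) - 1*(-46) = -120*(-6) + 46 = 720 + 46 = 766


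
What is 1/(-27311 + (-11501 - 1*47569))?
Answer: -1/86381 ≈ -1.1577e-5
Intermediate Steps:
1/(-27311 + (-11501 - 1*47569)) = 1/(-27311 + (-11501 - 47569)) = 1/(-27311 - 59070) = 1/(-86381) = -1/86381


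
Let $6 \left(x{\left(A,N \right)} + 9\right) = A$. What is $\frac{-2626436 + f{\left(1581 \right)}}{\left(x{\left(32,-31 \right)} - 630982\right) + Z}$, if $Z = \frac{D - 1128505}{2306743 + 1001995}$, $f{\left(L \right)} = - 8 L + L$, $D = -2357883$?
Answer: $\frac{13090209601821}{3131654608715} \approx 4.18$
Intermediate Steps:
$x{\left(A,N \right)} = -9 + \frac{A}{6}$
$f{\left(L \right)} = - 7 L$
$Z = - \frac{1743194}{1654369}$ ($Z = \frac{-2357883 - 1128505}{2306743 + 1001995} = - \frac{3486388}{3308738} = \left(-3486388\right) \frac{1}{3308738} = - \frac{1743194}{1654369} \approx -1.0537$)
$\frac{-2626436 + f{\left(1581 \right)}}{\left(x{\left(32,-31 \right)} - 630982\right) + Z} = \frac{-2626436 - 11067}{\left(\left(-9 + \frac{1}{6} \cdot 32\right) - 630982\right) - \frac{1743194}{1654369}} = \frac{-2626436 - 11067}{\left(\left(-9 + \frac{16}{3}\right) - 630982\right) - \frac{1743194}{1654369}} = - \frac{2637503}{\left(- \frac{11}{3} - 630982\right) - \frac{1743194}{1654369}} = - \frac{2637503}{- \frac{1892957}{3} - \frac{1743194}{1654369}} = - \frac{2637503}{- \frac{3131654608715}{4963107}} = \left(-2637503\right) \left(- \frac{4963107}{3131654608715}\right) = \frac{13090209601821}{3131654608715}$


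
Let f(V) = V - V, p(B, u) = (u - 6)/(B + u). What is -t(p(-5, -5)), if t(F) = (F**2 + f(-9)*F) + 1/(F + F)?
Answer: -1831/1100 ≈ -1.6645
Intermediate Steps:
p(B, u) = (-6 + u)/(B + u)
f(V) = 0
t(F) = F**2 + 1/(2*F) (t(F) = (F**2 + 0*F) + 1/(F + F) = (F**2 + 0) + 1/(2*F) = F**2 + 1/(2*F))
-t(p(-5, -5)) = -(1/2 + ((-6 - 5)/(-5 - 5))**3)/((-6 - 5)/(-5 - 5)) = -(1/2 + (-11/(-10))**3)/(-11/(-10)) = -(1/2 + (-1/10*(-11))**3)/((-1/10*(-11))) = -(1/2 + (11/10)**3)/11/10 = -10*(1/2 + 1331/1000)/11 = -10*1831/(11*1000) = -1*1831/1100 = -1831/1100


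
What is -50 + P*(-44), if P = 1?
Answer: -94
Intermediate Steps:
-50 + P*(-44) = -50 + 1*(-44) = -50 - 44 = -94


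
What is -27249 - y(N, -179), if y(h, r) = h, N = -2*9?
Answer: -27231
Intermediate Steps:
N = -18
-27249 - y(N, -179) = -27249 - 1*(-18) = -27249 + 18 = -27231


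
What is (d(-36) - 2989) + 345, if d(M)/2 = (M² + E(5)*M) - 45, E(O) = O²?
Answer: -1942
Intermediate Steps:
d(M) = -90 + 2*M² + 50*M (d(M) = 2*((M² + 5²*M) - 45) = 2*((M² + 25*M) - 45) = 2*(-45 + M² + 25*M) = -90 + 2*M² + 50*M)
(d(-36) - 2989) + 345 = ((-90 + 2*(-36)² + 50*(-36)) - 2989) + 345 = ((-90 + 2*1296 - 1800) - 2989) + 345 = ((-90 + 2592 - 1800) - 2989) + 345 = (702 - 2989) + 345 = -2287 + 345 = -1942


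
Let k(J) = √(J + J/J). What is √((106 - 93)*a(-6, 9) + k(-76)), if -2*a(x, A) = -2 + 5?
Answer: √(-78 + 20*I*√3)/2 ≈ 0.95828 + 4.5187*I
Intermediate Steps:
a(x, A) = -3/2 (a(x, A) = -(-2 + 5)/2 = -½*3 = -3/2)
k(J) = √(1 + J) (k(J) = √(J + 1) = √(1 + J))
√((106 - 93)*a(-6, 9) + k(-76)) = √((106 - 93)*(-3/2) + √(1 - 76)) = √(13*(-3/2) + √(-75)) = √(-39/2 + 5*I*√3)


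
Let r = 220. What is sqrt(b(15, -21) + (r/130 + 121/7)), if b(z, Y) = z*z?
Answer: sqrt(2020382)/91 ≈ 15.620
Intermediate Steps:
b(z, Y) = z**2
sqrt(b(15, -21) + (r/130 + 121/7)) = sqrt(15**2 + (220/130 + 121/7)) = sqrt(225 + (220*(1/130) + 121*(1/7))) = sqrt(225 + (22/13 + 121/7)) = sqrt(225 + 1727/91) = sqrt(22202/91) = sqrt(2020382)/91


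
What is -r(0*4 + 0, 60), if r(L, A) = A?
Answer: -60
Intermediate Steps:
-r(0*4 + 0, 60) = -1*60 = -60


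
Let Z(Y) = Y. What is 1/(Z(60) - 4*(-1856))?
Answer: 1/7484 ≈ 0.00013362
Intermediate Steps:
1/(Z(60) - 4*(-1856)) = 1/(60 - 4*(-1856)) = 1/(60 + 7424) = 1/7484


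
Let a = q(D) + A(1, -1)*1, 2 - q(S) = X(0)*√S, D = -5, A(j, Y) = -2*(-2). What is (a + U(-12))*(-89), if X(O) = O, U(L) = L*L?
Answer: -13350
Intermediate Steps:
U(L) = L²
A(j, Y) = 4
q(S) = 2 (q(S) = 2 - 0*√S = 2 - 1*0 = 2 + 0 = 2)
a = 6 (a = 2 + 4*1 = 2 + 4 = 6)
(a + U(-12))*(-89) = (6 + (-12)²)*(-89) = (6 + 144)*(-89) = 150*(-89) = -13350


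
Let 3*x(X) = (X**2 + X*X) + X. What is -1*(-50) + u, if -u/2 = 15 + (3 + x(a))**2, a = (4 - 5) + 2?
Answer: -12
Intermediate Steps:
a = 1 (a = -1 + 2 = 1)
x(X) = X/3 + 2*X**2/3 (x(X) = ((X**2 + X*X) + X)/3 = ((X**2 + X**2) + X)/3 = (2*X**2 + X)/3 = (X + 2*X**2)/3 = X/3 + 2*X**2/3)
u = -62 (u = -2*(15 + (3 + (1/3)*1*(1 + 2*1))**2) = -2*(15 + (3 + (1/3)*1*(1 + 2))**2) = -2*(15 + (3 + (1/3)*1*3)**2) = -2*(15 + (3 + 1)**2) = -2*(15 + 4**2) = -2*(15 + 16) = -2*31 = -62)
-1*(-50) + u = -1*(-50) - 62 = 50 - 62 = -12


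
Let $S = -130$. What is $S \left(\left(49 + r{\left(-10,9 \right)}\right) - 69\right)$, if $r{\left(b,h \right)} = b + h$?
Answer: $2730$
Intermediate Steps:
$S \left(\left(49 + r{\left(-10,9 \right)}\right) - 69\right) = - 130 \left(\left(49 + \left(-10 + 9\right)\right) - 69\right) = - 130 \left(\left(49 - 1\right) - 69\right) = - 130 \left(48 - 69\right) = \left(-130\right) \left(-21\right) = 2730$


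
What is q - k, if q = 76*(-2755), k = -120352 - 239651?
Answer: 150623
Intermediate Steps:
k = -360003
q = -209380
q - k = -209380 - 1*(-360003) = -209380 + 360003 = 150623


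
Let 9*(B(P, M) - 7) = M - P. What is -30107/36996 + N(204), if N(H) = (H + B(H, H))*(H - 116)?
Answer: 686911621/36996 ≈ 18567.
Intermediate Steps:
B(P, M) = 7 - P/9 + M/9 (B(P, M) = 7 + (M - P)/9 = 7 + (-P/9 + M/9) = 7 - P/9 + M/9)
N(H) = (-116 + H)*(7 + H) (N(H) = (H + (7 - H/9 + H/9))*(H - 116) = (H + 7)*(-116 + H) = (7 + H)*(-116 + H) = (-116 + H)*(7 + H))
-30107/36996 + N(204) = -30107/36996 + (-812 + 204**2 - 109*204) = -30107*1/36996 + (-812 + 41616 - 22236) = -30107/36996 + 18568 = 686911621/36996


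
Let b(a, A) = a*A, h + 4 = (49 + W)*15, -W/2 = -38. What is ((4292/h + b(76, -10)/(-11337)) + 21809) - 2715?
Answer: 405062976902/21211527 ≈ 19096.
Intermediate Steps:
W = 76 (W = -2*(-38) = 76)
h = 1871 (h = -4 + (49 + 76)*15 = -4 + 125*15 = -4 + 1875 = 1871)
b(a, A) = A*a
((4292/h + b(76, -10)/(-11337)) + 21809) - 2715 = ((4292/1871 - 10*76/(-11337)) + 21809) - 2715 = ((4292*(1/1871) - 760*(-1/11337)) + 21809) - 2715 = ((4292/1871 + 760/11337) + 21809) - 2715 = (50080364/21211527 + 21809) - 2715 = 462652272707/21211527 - 2715 = 405062976902/21211527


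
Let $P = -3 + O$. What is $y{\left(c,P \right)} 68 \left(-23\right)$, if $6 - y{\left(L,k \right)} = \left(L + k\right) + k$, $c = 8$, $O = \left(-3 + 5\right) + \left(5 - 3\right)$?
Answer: $6256$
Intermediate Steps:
$O = 4$ ($O = 2 + 2 = 4$)
$P = 1$ ($P = -3 + 4 = 1$)
$y{\left(L,k \right)} = 6 - L - 2 k$ ($y{\left(L,k \right)} = 6 - \left(\left(L + k\right) + k\right) = 6 - \left(L + 2 k\right) = 6 - L - 2 k$)
$y{\left(c,P \right)} 68 \left(-23\right) = \left(6 - 8 - 2\right) 68 \left(-23\right) = \left(-4\right) 68 \left(-23\right) = \left(-272\right) \left(-23\right) = 6256$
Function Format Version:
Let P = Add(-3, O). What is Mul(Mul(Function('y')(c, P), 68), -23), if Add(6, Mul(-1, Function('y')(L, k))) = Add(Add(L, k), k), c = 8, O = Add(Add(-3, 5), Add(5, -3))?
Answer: 6256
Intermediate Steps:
O = 4 (O = Add(2, 2) = 4)
P = 1 (P = Add(-3, 4) = 1)
Function('y')(L, k) = Add(6, Mul(-1, L), Mul(-2, k)) (Function('y')(L, k) = Add(6, Mul(-1, Add(Add(L, k), k))) = Add(6, Mul(-1, Add(L, Mul(2, k)))) = Add(6, Add(Mul(-1, L), Mul(-2, k))) = Add(6, Mul(-1, L), Mul(-2, k)))
Mul(Mul(Function('y')(c, P), 68), -23) = Mul(Mul(Add(6, Mul(-1, 8), Mul(-2, 1)), 68), -23) = Mul(Mul(Add(6, -8, -2), 68), -23) = Mul(Mul(-4, 68), -23) = Mul(-272, -23) = 6256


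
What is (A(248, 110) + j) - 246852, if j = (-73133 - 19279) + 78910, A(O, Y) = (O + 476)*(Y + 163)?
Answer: -62702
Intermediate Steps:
A(O, Y) = (163 + Y)*(476 + O) (A(O, Y) = (476 + O)*(163 + Y) = (163 + Y)*(476 + O))
j = -13502 (j = -92412 + 78910 = -13502)
(A(248, 110) + j) - 246852 = ((77588 + 163*248 + 476*110 + 248*110) - 13502) - 246852 = ((77588 + 40424 + 52360 + 27280) - 13502) - 246852 = (197652 - 13502) - 246852 = 184150 - 246852 = -62702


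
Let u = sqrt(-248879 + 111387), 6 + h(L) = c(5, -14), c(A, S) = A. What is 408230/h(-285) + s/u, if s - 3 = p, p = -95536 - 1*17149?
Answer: -408230 + 56341*I*sqrt(34373)/34373 ≈ -4.0823e+5 + 303.89*I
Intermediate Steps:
h(L) = -1 (h(L) = -6 + 5 = -1)
p = -112685 (p = -95536 - 17149 = -112685)
s = -112682 (s = 3 - 112685 = -112682)
u = 2*I*sqrt(34373) (u = sqrt(-137492) = 2*I*sqrt(34373) ≈ 370.8*I)
408230/h(-285) + s/u = 408230/(-1) - 112682*(-I*sqrt(34373)/68746) = 408230*(-1) - (-56341)*I*sqrt(34373)/34373 = -408230 + 56341*I*sqrt(34373)/34373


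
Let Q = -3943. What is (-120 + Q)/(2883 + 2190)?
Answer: -4063/5073 ≈ -0.80091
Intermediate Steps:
(-120 + Q)/(2883 + 2190) = (-120 - 3943)/(2883 + 2190) = -4063/5073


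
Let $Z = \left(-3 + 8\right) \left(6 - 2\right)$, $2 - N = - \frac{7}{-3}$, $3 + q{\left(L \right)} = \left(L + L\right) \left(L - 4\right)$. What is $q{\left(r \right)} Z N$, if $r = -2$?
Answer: $-140$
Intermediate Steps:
$q{\left(L \right)} = -3 + 2 L \left(-4 + L\right)$ ($q{\left(L \right)} = -3 + \left(L + L\right) \left(L - 4\right) = -3 + 2 L \left(-4 + L\right)$)
$N = - \frac{1}{3}$ ($N = 2 - - \frac{7}{-3} = 2 - \left(-7\right) \left(- \frac{1}{3}\right) = 2 - \frac{7}{3} = - \frac{1}{3} \approx -0.33333$)
$Z = 20$ ($Z = 5 \cdot 4 = 20$)
$q{\left(r \right)} Z N = \left(-3 - -16 + 2 \left(-2\right)^{2}\right) 20 \left(- \frac{1}{3}\right) = \left(-3 + 16 + 2 \cdot 4\right) 20 \left(- \frac{1}{3}\right) = \left(-3 + 16 + 8\right) 20 \left(- \frac{1}{3}\right) = 21 \cdot 20 \left(- \frac{1}{3}\right) = 420 \left(- \frac{1}{3}\right) = -140$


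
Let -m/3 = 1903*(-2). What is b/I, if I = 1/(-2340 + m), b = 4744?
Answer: 43066032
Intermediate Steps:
m = 11418 (m = -5709*(-2) = -3*(-3806) = 11418)
I = 1/9078 (I = 1/(-2340 + 11418) = 1/9078 ≈ 0.00011016)
b/I = 4744/(1/9078) = 4744*9078 = 43066032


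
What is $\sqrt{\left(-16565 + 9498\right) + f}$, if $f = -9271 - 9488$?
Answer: $i \sqrt{25826} \approx 160.7 i$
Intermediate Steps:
$f = -18759$ ($f = -9271 - 9488 = -18759$)
$\sqrt{\left(-16565 + 9498\right) + f} = \sqrt{\left(-16565 + 9498\right) - 18759} = \sqrt{-7067 - 18759} = \sqrt{-25826} = i \sqrt{25826}$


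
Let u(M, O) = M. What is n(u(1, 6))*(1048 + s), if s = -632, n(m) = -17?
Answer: -7072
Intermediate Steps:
n(u(1, 6))*(1048 + s) = -17*(1048 - 632) = -17*416 = -7072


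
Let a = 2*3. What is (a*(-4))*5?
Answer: -120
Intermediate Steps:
a = 6
(a*(-4))*5 = (6*(-4))*5 = -24*5 = -120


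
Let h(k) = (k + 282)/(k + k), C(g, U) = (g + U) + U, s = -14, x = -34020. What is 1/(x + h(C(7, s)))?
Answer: -14/476367 ≈ -2.9389e-5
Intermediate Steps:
C(g, U) = g + 2*U (C(g, U) = (U + g) + U = g + 2*U)
h(k) = (282 + k)/(2*k) (h(k) = (282 + k)/((2*k)) = (282 + k)*(1/(2*k)) = (282 + k)/(2*k))
1/(x + h(C(7, s))) = 1/(-34020 + (282 + (7 + 2*(-14)))/(2*(7 + 2*(-14)))) = 1/(-34020 + (282 + (7 - 28))/(2*(7 - 28))) = 1/(-34020 + (½)*(282 - 21)/(-21)) = 1/(-34020 + (½)*(-1/21)*261) = 1/(-34020 - 87/14) = 1/(-476367/14) = -14/476367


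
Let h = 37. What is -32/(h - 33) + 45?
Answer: 37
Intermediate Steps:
-32/(h - 33) + 45 = -32/(37 - 33) + 45 = -32/4 + 45 = (1/4)*(-32) + 45 = -8 + 45 = 37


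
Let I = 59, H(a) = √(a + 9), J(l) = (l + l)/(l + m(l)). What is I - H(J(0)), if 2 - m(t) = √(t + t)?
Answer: 56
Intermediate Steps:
m(t) = 2 - √2*√t (m(t) = 2 - √(t + t) = 2 - √(2*t) = 2 - √2*√t)
J(l) = 2*l/(2 + l - √2*√l) (J(l) = (l + l)/(l + (2 - √2*√l)) = (2*l)/(2 + l - √2*√l) = 2*l/(2 + l - √2*√l))
H(a) = √(9 + a)
I - H(J(0)) = 59 - √(9 + 2*0/(2 + 0 - √2*√0)) = 59 - √(9 + 2*0/(2 + 0 - 1*√2*0)) = 59 - √(9 + 2*0/(2 + 0 + 0)) = 59 - √(9 + 2*0/2) = 59 - √(9 + 2*0*(½)) = 59 - √(9 + 0) = 59 - √9 = 59 - 1*3 = 59 - 3 = 56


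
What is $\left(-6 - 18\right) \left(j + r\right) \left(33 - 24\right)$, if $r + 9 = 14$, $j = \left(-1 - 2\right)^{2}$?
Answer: $-3024$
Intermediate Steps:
$j = 9$ ($j = \left(-3\right)^{2} = 9$)
$r = 5$ ($r = -9 + 14 = 5$)
$\left(-6 - 18\right) \left(j + r\right) \left(33 - 24\right) = \left(-6 - 18\right) \left(9 + 5\right) \left(33 - 24\right) = \left(-24\right) 14 \cdot 9 = \left(-336\right) 9 = -3024$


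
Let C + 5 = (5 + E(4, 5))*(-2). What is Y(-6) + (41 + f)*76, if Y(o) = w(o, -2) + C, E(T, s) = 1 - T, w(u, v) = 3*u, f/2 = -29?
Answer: -1319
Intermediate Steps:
f = -58 (f = 2*(-29) = -58)
C = -9 (C = -5 + (5 + (1 - 1*4))*(-2) = -5 + (5 + (1 - 4))*(-2) = -5 + (5 - 3)*(-2) = -5 + 2*(-2) = -5 - 4 = -9)
Y(o) = -9 + 3*o (Y(o) = 3*o - 9 = -9 + 3*o)
Y(-6) + (41 + f)*76 = (-9 + 3*(-6)) + (41 - 58)*76 = (-9 - 18) - 17*76 = -27 - 1292 = -1319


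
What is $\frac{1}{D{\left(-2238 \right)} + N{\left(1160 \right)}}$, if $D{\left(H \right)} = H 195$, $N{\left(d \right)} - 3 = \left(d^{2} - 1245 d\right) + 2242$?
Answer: $- \frac{1}{532765} \approx -1.877 \cdot 10^{-6}$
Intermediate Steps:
$N{\left(d \right)} = 2245 + d^{2} - 1245 d$ ($N{\left(d \right)} = 3 + \left(\left(d^{2} - 1245 d\right) + 2242\right) = 3 + \left(2242 + d^{2} - 1245 d\right) = 2245 + d^{2} - 1245 d$)
$D{\left(H \right)} = 195 H$
$\frac{1}{D{\left(-2238 \right)} + N{\left(1160 \right)}} = \frac{1}{195 \left(-2238\right) + \left(2245 + 1160^{2} - 1444200\right)} = \frac{1}{-436410 + \left(2245 + 1345600 - 1444200\right)} = \frac{1}{-436410 - 96355} = \frac{1}{-532765} = - \frac{1}{532765}$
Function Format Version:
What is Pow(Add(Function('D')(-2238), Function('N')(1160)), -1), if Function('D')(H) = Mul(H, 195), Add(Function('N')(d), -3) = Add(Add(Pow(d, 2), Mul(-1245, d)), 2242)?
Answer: Rational(-1, 532765) ≈ -1.8770e-6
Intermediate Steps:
Function('N')(d) = Add(2245, Pow(d, 2), Mul(-1245, d)) (Function('N')(d) = Add(3, Add(Add(Pow(d, 2), Mul(-1245, d)), 2242)) = Add(3, Add(2242, Pow(d, 2), Mul(-1245, d))) = Add(2245, Pow(d, 2), Mul(-1245, d)))
Function('D')(H) = Mul(195, H)
Pow(Add(Function('D')(-2238), Function('N')(1160)), -1) = Pow(Add(Mul(195, -2238), Add(2245, Pow(1160, 2), Mul(-1245, 1160))), -1) = Pow(Add(-436410, Add(2245, 1345600, -1444200)), -1) = Pow(Add(-436410, -96355), -1) = Pow(-532765, -1) = Rational(-1, 532765)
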